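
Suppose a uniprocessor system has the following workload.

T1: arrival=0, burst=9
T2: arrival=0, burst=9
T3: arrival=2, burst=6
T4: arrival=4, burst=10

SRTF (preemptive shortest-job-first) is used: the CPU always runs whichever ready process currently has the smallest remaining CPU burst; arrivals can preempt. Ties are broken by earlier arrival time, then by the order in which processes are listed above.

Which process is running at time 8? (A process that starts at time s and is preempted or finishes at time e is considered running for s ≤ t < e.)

T1

Schedule: | T1 0-2 | T3 2-8 | T1 8-15 | T2 15-24 | T4 24-34 |
Completion: T1=15  T2=24  T3=8  T4=34
Turnaround (C−A): T1=15  T2=24  T3=6  T4=30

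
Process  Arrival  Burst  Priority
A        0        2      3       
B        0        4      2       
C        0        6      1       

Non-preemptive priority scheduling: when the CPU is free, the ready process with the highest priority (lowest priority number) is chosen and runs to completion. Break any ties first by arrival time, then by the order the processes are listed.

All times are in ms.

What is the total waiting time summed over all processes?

16

Gantt: | C 0-6 | B 6-10 | A 10-12 |
Completion: A=12  B=10  C=6
Waiting = turnaround − burst: A=10, B=6, C=0
Total waiting = 10 + 6 + 0 = 16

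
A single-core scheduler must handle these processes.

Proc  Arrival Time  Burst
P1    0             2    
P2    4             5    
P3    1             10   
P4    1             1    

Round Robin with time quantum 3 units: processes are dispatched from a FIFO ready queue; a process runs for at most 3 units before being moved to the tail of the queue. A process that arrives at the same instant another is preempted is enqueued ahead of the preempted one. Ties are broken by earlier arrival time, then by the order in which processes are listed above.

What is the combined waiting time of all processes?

Timeline: | P1 0-2 | P3 2-5 | P4 5-6 | P2 6-9 | P3 9-12 | P2 12-14 | P3 14-18 |
Completion: P1=2  P2=14  P3=18  P4=6
Turnaround (C−A): P1=2  P2=10  P3=17  P4=5
Waiting = turnaround − burst: P1=0, P2=5, P3=7, P4=4
Total waiting = 0 + 5 + 7 + 4 = 16

16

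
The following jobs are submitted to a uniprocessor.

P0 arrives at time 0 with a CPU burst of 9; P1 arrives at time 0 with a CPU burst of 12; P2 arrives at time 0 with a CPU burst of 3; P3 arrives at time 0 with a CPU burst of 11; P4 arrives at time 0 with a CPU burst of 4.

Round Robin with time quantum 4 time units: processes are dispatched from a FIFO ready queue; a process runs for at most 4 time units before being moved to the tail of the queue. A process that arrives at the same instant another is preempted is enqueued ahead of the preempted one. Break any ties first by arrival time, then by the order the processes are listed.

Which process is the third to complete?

Gantt: | P0 0-4 | P1 4-8 | P2 8-11 | P3 11-15 | P4 15-19 | P0 19-23 | P1 23-27 | P3 27-31 | P0 31-32 | P1 32-36 | P3 36-39 |
Completion: P0=32  P1=36  P2=11  P3=39  P4=19
Turnaround (C−A): P0=32  P1=36  P2=11  P3=39  P4=19
Finish order: P2 → P4 → P0 → P1 → P3

P0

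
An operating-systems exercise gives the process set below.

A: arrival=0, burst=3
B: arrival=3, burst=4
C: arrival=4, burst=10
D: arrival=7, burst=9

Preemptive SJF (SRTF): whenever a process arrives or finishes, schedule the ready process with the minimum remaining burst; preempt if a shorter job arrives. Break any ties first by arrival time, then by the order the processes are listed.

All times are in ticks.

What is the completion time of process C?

Timeline: | A 0-3 | B 3-7 | D 7-16 | C 16-26 |
Completion: A=3  B=7  C=26  D=16
Turnaround (C−A): A=3  B=4  C=22  D=9

26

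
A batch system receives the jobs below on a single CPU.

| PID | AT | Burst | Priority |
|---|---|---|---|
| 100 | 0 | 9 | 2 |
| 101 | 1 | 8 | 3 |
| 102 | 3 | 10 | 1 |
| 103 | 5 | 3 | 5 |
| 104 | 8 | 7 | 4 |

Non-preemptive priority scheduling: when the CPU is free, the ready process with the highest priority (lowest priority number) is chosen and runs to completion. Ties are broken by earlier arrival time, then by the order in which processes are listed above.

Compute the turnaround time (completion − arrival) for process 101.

26

Timeline: | 100 0-9 | 102 9-19 | 101 19-27 | 104 27-34 | 103 34-37 |
Completion: 100=9  101=27  102=19  103=37  104=34
Turnaround (C−A): 100=9  101=26  102=16  103=32  104=26
Turnaround(101) = completion − arrival = 27 − 1 = 26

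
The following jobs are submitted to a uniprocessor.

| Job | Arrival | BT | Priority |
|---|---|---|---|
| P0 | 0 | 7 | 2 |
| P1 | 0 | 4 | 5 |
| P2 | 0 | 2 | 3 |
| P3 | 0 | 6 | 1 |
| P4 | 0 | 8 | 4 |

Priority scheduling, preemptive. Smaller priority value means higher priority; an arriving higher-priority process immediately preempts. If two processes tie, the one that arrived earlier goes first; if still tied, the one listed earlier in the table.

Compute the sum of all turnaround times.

Schedule: | P3 0-6 | P0 6-13 | P2 13-15 | P4 15-23 | P1 23-27 |
Completion: P0=13  P1=27  P2=15  P3=6  P4=23
Turnaround (C−A): P0=13  P1=27  P2=15  P3=6  P4=23
Turnaround = completion − arrival: P0=13, P1=27, P2=15, P3=6, P4=23
Total turnaround = 13 + 27 + 15 + 6 + 23 = 84

84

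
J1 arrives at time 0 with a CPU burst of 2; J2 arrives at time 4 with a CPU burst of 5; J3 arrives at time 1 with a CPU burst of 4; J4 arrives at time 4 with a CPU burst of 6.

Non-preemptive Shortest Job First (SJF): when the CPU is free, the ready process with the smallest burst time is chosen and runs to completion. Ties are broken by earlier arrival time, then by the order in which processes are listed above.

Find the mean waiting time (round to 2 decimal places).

Timeline: | J1 0-2 | J3 2-6 | J2 6-11 | J4 11-17 |
Completion: J1=2  J2=11  J3=6  J4=17
Waiting times: J1=0, J2=2, J3=1, J4=7
Average waiting = (0+2+1+7) / 4 = 10/4 = 2.50

2.50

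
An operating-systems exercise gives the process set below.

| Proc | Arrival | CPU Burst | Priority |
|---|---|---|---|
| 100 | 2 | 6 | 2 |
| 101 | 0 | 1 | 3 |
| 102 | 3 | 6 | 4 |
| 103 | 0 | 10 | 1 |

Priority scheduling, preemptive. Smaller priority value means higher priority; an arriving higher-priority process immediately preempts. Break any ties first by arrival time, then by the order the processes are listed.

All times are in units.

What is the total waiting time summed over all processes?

38

Timeline: | 103 0-10 | 100 10-16 | 101 16-17 | 102 17-23 |
Completion: 100=16  101=17  102=23  103=10
Turnaround (C−A): 100=14  101=17  102=20  103=10
Waiting = turnaround − burst: 100=8, 101=16, 102=14, 103=0
Total waiting = 8 + 16 + 14 + 0 = 38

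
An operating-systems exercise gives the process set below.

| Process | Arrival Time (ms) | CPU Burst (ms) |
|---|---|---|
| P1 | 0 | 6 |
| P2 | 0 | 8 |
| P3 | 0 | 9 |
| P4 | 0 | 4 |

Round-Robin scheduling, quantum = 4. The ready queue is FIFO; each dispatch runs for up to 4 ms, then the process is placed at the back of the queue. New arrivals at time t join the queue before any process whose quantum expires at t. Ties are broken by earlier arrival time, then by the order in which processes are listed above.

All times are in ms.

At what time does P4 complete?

Schedule: | P1 0-4 | P2 4-8 | P3 8-12 | P4 12-16 | P1 16-18 | P2 18-22 | P3 22-27 |
Completion: P1=18  P2=22  P3=27  P4=16
Turnaround (C−A): P1=18  P2=22  P3=27  P4=16

16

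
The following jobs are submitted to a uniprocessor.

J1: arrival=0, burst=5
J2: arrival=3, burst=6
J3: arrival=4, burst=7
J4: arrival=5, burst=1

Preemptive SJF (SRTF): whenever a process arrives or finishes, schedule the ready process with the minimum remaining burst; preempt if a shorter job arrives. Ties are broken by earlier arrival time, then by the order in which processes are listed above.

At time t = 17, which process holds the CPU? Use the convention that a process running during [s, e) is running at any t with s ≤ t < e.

J3

Gantt: | J1 0-5 | J4 5-6 | J2 6-12 | J3 12-19 |
Completion: J1=5  J2=12  J3=19  J4=6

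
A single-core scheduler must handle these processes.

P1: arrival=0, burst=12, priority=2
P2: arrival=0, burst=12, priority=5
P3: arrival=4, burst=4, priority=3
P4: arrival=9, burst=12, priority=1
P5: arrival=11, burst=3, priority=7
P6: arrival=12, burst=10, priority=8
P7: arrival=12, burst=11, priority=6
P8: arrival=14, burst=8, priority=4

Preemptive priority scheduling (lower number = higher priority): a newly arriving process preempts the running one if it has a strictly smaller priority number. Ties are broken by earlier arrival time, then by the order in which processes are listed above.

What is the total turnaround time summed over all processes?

288

Schedule: | P1 0-9 | P4 9-21 | P1 21-24 | P3 24-28 | P8 28-36 | P2 36-48 | P7 48-59 | P5 59-62 | P6 62-72 |
Completion: P1=24  P2=48  P3=28  P4=21  P5=62  P6=72  P7=59  P8=36
Turnaround (C−A): P1=24  P2=48  P3=24  P4=12  P5=51  P6=60  P7=47  P8=22
Turnaround = completion − arrival: P1=24, P2=48, P3=24, P4=12, P5=51, P6=60, P7=47, P8=22
Total turnaround = 24 + 48 + 24 + 12 + 51 + 60 + 47 + 22 = 288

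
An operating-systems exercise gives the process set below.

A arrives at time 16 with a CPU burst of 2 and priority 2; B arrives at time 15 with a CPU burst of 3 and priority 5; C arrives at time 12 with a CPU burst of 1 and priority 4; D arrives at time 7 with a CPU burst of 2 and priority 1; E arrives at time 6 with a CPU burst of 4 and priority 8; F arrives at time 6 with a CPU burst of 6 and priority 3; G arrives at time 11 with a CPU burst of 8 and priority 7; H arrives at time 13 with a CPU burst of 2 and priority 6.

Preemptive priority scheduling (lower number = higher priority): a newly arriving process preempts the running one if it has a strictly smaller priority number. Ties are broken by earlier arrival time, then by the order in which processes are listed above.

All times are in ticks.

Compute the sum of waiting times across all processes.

Timeline: | idle 0-6 | F 6-7 | D 7-9 | F 9-14 | C 14-15 | B 15-16 | A 16-18 | B 18-20 | H 20-22 | G 22-30 | E 30-34 |
Completion: A=18  B=20  C=15  D=9  E=34  F=14  G=30  H=22
Waiting = turnaround − burst: A=0, B=2, C=2, D=0, E=24, F=2, G=11, H=7
Total waiting = 0 + 2 + 2 + 0 + 24 + 2 + 11 + 7 = 48

48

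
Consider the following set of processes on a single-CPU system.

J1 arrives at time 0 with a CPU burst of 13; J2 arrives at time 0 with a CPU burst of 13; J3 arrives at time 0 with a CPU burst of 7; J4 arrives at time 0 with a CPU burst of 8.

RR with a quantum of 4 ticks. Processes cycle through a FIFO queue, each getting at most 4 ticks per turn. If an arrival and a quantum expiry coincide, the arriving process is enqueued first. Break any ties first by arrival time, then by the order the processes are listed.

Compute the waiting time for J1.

27

Gantt: | J1 0-4 | J2 4-8 | J3 8-12 | J4 12-16 | J1 16-20 | J2 20-24 | J3 24-27 | J4 27-31 | J1 31-35 | J2 35-39 | J1 39-40 | J2 40-41 |
Completion: J1=40  J2=41  J3=27  J4=31
Waiting(J1) = turnaround − burst = 40 − 13 = 27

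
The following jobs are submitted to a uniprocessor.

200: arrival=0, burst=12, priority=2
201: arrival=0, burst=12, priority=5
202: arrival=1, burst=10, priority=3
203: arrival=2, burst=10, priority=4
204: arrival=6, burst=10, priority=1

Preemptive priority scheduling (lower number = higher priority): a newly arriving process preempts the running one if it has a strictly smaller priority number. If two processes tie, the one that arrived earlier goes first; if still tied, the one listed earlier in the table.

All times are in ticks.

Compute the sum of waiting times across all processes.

Schedule: | 200 0-6 | 204 6-16 | 200 16-22 | 202 22-32 | 203 32-42 | 201 42-54 |
Completion: 200=22  201=54  202=32  203=42  204=16
Turnaround (C−A): 200=22  201=54  202=31  203=40  204=10
Waiting = turnaround − burst: 200=10, 201=42, 202=21, 203=30, 204=0
Total waiting = 10 + 42 + 21 + 30 + 0 = 103

103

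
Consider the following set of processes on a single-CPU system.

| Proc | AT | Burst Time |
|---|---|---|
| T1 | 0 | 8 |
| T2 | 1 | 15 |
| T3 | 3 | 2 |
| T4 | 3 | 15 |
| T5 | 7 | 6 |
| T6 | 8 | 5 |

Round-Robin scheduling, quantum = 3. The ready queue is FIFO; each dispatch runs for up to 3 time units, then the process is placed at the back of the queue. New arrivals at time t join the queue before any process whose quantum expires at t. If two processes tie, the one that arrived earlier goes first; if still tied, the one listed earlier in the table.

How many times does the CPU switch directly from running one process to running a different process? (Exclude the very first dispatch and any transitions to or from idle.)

Timeline: | T1 0-3 | T2 3-6 | T3 6-8 | T4 8-11 | T1 11-14 | T2 14-17 | T5 17-20 | T6 20-23 | T4 23-26 | T1 26-28 | T2 28-31 | T5 31-34 | T6 34-36 | T4 36-39 | T2 39-42 | T4 42-45 | T2 45-48 | T4 48-51 |
Completion: T1=28  T2=48  T3=8  T4=51  T5=34  T6=36

17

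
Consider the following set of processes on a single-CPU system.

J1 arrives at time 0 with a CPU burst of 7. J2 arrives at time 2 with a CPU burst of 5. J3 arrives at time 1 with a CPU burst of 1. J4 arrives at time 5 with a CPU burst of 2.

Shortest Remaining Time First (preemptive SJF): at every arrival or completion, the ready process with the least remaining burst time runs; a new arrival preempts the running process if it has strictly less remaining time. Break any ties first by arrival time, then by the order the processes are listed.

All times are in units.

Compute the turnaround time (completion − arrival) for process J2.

5

Schedule: | J1 0-1 | J3 1-2 | J2 2-7 | J4 7-9 | J1 9-15 |
Completion: J1=15  J2=7  J3=2  J4=9
Turnaround (C−A): J1=15  J2=5  J3=1  J4=4
Turnaround(J2) = completion − arrival = 7 − 2 = 5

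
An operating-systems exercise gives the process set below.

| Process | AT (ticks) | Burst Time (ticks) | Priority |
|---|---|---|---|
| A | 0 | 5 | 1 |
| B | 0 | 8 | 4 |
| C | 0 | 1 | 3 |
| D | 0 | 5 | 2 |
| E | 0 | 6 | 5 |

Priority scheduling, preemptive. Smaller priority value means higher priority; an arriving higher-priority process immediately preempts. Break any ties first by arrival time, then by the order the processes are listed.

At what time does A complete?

5

Gantt: | A 0-5 | D 5-10 | C 10-11 | B 11-19 | E 19-25 |
Completion: A=5  B=19  C=11  D=10  E=25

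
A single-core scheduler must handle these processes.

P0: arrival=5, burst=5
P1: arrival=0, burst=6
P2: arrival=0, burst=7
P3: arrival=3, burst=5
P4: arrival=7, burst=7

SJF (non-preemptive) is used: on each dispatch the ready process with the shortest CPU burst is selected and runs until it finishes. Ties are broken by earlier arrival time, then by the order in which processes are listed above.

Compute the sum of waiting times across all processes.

Timeline: | P1 0-6 | P3 6-11 | P0 11-16 | P2 16-23 | P4 23-30 |
Completion: P0=16  P1=6  P2=23  P3=11  P4=30
Turnaround (C−A): P0=11  P1=6  P2=23  P3=8  P4=23
Waiting = turnaround − burst: P0=6, P1=0, P2=16, P3=3, P4=16
Total waiting = 6 + 0 + 16 + 3 + 16 = 41

41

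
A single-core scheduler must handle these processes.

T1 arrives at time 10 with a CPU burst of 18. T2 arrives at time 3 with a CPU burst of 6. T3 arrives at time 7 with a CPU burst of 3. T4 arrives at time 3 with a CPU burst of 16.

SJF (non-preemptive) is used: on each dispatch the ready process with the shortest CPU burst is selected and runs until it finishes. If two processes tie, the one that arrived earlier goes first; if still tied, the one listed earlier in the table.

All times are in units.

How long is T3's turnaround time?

Gantt: | idle 0-3 | T2 3-9 | T3 9-12 | T4 12-28 | T1 28-46 |
Completion: T1=46  T2=9  T3=12  T4=28
Turnaround (C−A): T1=36  T2=6  T3=5  T4=25
Turnaround(T3) = completion − arrival = 12 − 7 = 5

5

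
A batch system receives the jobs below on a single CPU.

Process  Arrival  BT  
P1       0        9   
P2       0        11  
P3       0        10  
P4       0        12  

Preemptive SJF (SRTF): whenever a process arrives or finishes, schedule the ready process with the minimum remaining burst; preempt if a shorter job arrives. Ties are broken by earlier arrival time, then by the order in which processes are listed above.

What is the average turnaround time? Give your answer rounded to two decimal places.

Gantt: | P1 0-9 | P3 9-19 | P2 19-30 | P4 30-42 |
Completion: P1=9  P2=30  P3=19  P4=42
Turnaround (C−A): P1=9  P2=30  P3=19  P4=42
Turnaround times: P1=9, P2=30, P3=19, P4=42
Average turnaround = (9+30+19+42) / 4 = 100/4 = 25.00

25.00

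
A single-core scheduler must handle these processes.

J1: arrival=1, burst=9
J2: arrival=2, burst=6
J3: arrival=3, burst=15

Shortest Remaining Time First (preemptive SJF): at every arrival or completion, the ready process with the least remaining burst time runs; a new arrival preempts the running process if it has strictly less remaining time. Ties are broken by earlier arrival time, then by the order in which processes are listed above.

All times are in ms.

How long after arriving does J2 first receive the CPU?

Gantt: | idle 0-1 | J1 1-2 | J2 2-8 | J1 8-16 | J3 16-31 |
Completion: J1=16  J2=8  J3=31
Turnaround (C−A): J1=15  J2=6  J3=28
Response(J2) = first start − arrival = 2 − 2 = 0

0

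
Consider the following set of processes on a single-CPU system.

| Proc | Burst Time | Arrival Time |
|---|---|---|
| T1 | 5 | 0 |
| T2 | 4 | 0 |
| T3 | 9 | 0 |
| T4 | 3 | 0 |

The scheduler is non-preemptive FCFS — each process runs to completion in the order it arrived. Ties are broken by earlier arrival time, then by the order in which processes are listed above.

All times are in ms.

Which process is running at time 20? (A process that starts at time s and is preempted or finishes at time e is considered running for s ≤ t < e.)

T4

Schedule: | T1 0-5 | T2 5-9 | T3 9-18 | T4 18-21 |
Completion: T1=5  T2=9  T3=18  T4=21
Turnaround (C−A): T1=5  T2=9  T3=18  T4=21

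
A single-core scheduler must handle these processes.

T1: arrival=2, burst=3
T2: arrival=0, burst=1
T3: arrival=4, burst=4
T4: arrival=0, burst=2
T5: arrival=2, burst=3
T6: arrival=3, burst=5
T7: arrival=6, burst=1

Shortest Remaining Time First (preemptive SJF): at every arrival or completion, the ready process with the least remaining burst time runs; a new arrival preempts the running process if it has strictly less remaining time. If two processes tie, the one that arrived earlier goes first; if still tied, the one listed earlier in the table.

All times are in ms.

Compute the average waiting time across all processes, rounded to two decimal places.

3.43

Gantt: | T2 0-1 | T4 1-3 | T1 3-6 | T7 6-7 | T5 7-10 | T3 10-14 | T6 14-19 |
Completion: T1=6  T2=1  T3=14  T4=3  T5=10  T6=19  T7=7
Turnaround (C−A): T1=4  T2=1  T3=10  T4=3  T5=8  T6=16  T7=1
Waiting times: T1=1, T2=0, T3=6, T4=1, T5=5, T6=11, T7=0
Average waiting = (1+0+6+1+5+11+0) / 7 = 24/7 = 3.43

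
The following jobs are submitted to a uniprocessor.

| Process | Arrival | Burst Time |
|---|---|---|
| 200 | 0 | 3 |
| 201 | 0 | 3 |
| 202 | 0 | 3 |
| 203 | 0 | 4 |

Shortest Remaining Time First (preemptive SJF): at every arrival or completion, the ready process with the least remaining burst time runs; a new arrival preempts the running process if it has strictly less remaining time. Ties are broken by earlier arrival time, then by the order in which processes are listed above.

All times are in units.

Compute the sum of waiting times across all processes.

18

Timeline: | 200 0-3 | 201 3-6 | 202 6-9 | 203 9-13 |
Completion: 200=3  201=6  202=9  203=13
Waiting = turnaround − burst: 200=0, 201=3, 202=6, 203=9
Total waiting = 0 + 3 + 6 + 9 = 18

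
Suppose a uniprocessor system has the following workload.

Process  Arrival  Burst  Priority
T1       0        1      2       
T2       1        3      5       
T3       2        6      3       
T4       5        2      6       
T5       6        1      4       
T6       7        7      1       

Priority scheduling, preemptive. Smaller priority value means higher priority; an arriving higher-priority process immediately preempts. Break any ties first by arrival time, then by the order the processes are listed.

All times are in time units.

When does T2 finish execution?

Schedule: | T1 0-1 | T2 1-2 | T3 2-7 | T6 7-14 | T3 14-15 | T5 15-16 | T2 16-18 | T4 18-20 |
Completion: T1=1  T2=18  T3=15  T4=20  T5=16  T6=14
Turnaround (C−A): T1=1  T2=17  T3=13  T4=15  T5=10  T6=7

18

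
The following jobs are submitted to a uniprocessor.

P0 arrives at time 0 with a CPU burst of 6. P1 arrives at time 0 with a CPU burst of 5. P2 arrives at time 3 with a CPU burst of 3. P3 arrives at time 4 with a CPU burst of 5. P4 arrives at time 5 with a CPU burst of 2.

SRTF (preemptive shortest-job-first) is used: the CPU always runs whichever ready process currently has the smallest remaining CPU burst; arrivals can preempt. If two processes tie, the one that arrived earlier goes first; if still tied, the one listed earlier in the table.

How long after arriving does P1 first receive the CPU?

0

Timeline: | P1 0-5 | P4 5-7 | P2 7-10 | P3 10-15 | P0 15-21 |
Completion: P0=21  P1=5  P2=10  P3=15  P4=7
Response(P1) = first start − arrival = 0 − 0 = 0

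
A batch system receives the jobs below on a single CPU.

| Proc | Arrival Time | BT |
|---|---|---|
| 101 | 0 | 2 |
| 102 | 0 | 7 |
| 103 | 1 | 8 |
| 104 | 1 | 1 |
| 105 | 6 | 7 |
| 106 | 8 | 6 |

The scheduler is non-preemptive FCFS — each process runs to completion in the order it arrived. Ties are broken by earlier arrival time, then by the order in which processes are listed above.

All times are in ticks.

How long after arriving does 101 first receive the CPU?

0

Gantt: | 101 0-2 | 102 2-9 | 103 9-17 | 104 17-18 | 105 18-25 | 106 25-31 |
Completion: 101=2  102=9  103=17  104=18  105=25  106=31
Turnaround (C−A): 101=2  102=9  103=16  104=17  105=19  106=23
Response(101) = first start − arrival = 0 − 0 = 0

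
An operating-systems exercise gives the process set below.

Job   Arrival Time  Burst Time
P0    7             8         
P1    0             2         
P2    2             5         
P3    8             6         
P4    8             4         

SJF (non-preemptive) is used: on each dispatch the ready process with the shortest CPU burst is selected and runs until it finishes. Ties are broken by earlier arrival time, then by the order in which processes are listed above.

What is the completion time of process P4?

Timeline: | P1 0-2 | P2 2-7 | P0 7-15 | P4 15-19 | P3 19-25 |
Completion: P0=15  P1=2  P2=7  P3=25  P4=19
Turnaround (C−A): P0=8  P1=2  P2=5  P3=17  P4=11

19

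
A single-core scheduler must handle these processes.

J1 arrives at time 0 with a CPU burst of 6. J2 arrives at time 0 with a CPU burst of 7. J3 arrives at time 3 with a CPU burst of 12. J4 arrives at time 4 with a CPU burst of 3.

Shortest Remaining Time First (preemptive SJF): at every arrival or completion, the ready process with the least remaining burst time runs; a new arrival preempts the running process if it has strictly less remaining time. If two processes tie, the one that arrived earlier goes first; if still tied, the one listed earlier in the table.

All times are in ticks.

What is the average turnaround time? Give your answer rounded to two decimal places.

13.00

Gantt: | J1 0-6 | J4 6-9 | J2 9-16 | J3 16-28 |
Completion: J1=6  J2=16  J3=28  J4=9
Turnaround (C−A): J1=6  J2=16  J3=25  J4=5
Turnaround times: J1=6, J2=16, J3=25, J4=5
Average turnaround = (6+16+25+5) / 4 = 52/4 = 13.00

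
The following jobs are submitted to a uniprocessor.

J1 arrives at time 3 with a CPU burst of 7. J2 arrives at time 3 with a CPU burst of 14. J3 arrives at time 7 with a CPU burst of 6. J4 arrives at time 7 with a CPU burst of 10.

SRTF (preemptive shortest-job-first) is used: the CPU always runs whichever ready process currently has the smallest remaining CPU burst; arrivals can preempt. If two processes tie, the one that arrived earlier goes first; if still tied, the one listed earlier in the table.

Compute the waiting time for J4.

Schedule: | idle 0-3 | J1 3-10 | J3 10-16 | J4 16-26 | J2 26-40 |
Completion: J1=10  J2=40  J3=16  J4=26
Waiting(J4) = turnaround − burst = 19 − 10 = 9

9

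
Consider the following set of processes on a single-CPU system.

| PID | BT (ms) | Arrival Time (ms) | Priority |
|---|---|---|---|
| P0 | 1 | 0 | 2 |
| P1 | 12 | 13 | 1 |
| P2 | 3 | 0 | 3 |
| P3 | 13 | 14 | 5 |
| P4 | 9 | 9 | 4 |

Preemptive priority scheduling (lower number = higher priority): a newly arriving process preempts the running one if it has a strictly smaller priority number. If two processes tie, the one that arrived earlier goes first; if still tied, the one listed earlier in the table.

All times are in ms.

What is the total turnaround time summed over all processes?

67

Gantt: | P0 0-1 | P2 1-4 | idle 4-9 | P4 9-13 | P1 13-25 | P4 25-30 | P3 30-43 |
Completion: P0=1  P1=25  P2=4  P3=43  P4=30
Turnaround (C−A): P0=1  P1=12  P2=4  P3=29  P4=21
Turnaround = completion − arrival: P0=1, P1=12, P2=4, P3=29, P4=21
Total turnaround = 1 + 12 + 4 + 29 + 21 = 67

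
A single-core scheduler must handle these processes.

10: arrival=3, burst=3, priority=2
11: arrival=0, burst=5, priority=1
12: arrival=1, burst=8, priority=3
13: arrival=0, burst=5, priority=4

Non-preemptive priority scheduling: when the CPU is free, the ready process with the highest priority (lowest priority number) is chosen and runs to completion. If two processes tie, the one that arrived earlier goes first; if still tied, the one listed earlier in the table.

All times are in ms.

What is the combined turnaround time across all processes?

46

Schedule: | 11 0-5 | 10 5-8 | 12 8-16 | 13 16-21 |
Completion: 10=8  11=5  12=16  13=21
Turnaround = completion − arrival: 10=5, 11=5, 12=15, 13=21
Total turnaround = 5 + 5 + 15 + 21 = 46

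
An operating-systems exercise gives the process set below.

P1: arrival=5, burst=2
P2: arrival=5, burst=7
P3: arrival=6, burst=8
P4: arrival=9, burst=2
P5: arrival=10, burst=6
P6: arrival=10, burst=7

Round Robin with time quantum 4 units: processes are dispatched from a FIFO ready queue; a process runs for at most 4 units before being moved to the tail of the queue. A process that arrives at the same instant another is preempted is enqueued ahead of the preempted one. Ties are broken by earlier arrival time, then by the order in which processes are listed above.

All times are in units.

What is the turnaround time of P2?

Timeline: | idle 0-5 | P1 5-7 | P2 7-11 | P3 11-15 | P4 15-17 | P5 17-21 | P6 21-25 | P2 25-28 | P3 28-32 | P5 32-34 | P6 34-37 |
Completion: P1=7  P2=28  P3=32  P4=17  P5=34  P6=37
Turnaround (C−A): P1=2  P2=23  P3=26  P4=8  P5=24  P6=27
Turnaround(P2) = completion − arrival = 28 − 5 = 23

23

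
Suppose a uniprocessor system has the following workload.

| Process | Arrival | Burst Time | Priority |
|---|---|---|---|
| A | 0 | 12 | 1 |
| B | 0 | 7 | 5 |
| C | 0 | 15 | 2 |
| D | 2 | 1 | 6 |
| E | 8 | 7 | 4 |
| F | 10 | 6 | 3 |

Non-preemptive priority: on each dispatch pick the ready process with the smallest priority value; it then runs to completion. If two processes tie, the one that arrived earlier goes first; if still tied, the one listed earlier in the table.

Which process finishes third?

F

Timeline: | A 0-12 | C 12-27 | F 27-33 | E 33-40 | B 40-47 | D 47-48 |
Completion: A=12  B=47  C=27  D=48  E=40  F=33
Turnaround (C−A): A=12  B=47  C=27  D=46  E=32  F=23
Finish order: A → C → F → E → B → D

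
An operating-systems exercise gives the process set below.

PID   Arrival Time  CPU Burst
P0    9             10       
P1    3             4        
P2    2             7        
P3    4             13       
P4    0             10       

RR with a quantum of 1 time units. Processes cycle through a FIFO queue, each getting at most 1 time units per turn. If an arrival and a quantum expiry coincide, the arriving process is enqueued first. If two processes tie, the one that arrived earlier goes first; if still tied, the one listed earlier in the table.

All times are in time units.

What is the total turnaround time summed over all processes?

148

Gantt: | P4 0-2 | P2 2-3 | P4 3-4 | P1 4-5 | P2 5-6 | P3 6-7 | P4 7-8 | P1 8-9 | P2 9-10 | P3 10-11 | P4 11-12 | P0 12-13 | P1 13-14 | P2 14-15 | P3 15-16 | P4 16-17 | P0 17-18 | P1 18-19 | P2 19-20 | P3 20-21 | P4 21-22 | P0 22-23 | P2 23-24 | P3 24-25 | P4 25-26 | P0 26-27 | P2 27-28 | P3 28-29 | P4 29-30 | P0 30-31 | P3 31-32 | P4 32-33 | P0 33-34 | P3 34-35 | P0 35-36 | P3 36-37 | P0 37-38 | P3 38-39 | P0 39-40 | P3 40-41 | P0 41-42 | P3 42-44 |
Completion: P0=42  P1=19  P2=28  P3=44  P4=33
Turnaround (C−A): P0=33  P1=16  P2=26  P3=40  P4=33
Turnaround = completion − arrival: P0=33, P1=16, P2=26, P3=40, P4=33
Total turnaround = 33 + 16 + 26 + 40 + 33 = 148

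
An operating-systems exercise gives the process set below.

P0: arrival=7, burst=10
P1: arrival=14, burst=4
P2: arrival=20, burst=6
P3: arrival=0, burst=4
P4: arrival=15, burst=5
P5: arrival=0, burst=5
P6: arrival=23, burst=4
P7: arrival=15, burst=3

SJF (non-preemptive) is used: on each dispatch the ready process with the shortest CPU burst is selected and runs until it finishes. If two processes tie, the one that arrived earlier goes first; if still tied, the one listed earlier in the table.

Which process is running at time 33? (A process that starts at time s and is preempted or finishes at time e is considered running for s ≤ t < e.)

P4

Timeline: | P3 0-4 | P5 4-9 | P0 9-19 | P7 19-22 | P1 22-26 | P6 26-30 | P4 30-35 | P2 35-41 |
Completion: P0=19  P1=26  P2=41  P3=4  P4=35  P5=9  P6=30  P7=22
Turnaround (C−A): P0=12  P1=12  P2=21  P3=4  P4=20  P5=9  P6=7  P7=7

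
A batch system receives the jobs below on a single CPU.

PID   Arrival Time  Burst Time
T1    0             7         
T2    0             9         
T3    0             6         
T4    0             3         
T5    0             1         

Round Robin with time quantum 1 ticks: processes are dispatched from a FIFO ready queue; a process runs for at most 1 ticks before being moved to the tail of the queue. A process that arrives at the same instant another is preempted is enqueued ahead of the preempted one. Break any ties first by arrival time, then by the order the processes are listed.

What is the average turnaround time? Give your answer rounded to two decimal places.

Schedule: | T1 0-1 | T2 1-2 | T3 2-3 | T4 3-4 | T5 4-5 | T1 5-6 | T2 6-7 | T3 7-8 | T4 8-9 | T1 9-10 | T2 10-11 | T3 11-12 | T4 12-13 | T1 13-14 | T2 14-15 | T3 15-16 | T1 16-17 | T2 17-18 | T3 18-19 | T1 19-20 | T2 20-21 | T3 21-22 | T1 22-23 | T2 23-26 |
Completion: T1=23  T2=26  T3=22  T4=13  T5=5
Turnaround (C−A): T1=23  T2=26  T3=22  T4=13  T5=5
Turnaround times: T1=23, T2=26, T3=22, T4=13, T5=5
Average turnaround = (23+26+22+13+5) / 5 = 89/5 = 17.80

17.80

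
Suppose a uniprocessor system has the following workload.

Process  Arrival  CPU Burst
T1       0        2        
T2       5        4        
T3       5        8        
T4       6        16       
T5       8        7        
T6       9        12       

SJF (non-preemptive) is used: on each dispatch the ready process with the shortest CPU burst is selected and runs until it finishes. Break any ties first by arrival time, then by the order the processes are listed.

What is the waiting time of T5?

1

Timeline: | T1 0-2 | idle 2-5 | T2 5-9 | T5 9-16 | T3 16-24 | T6 24-36 | T4 36-52 |
Completion: T1=2  T2=9  T3=24  T4=52  T5=16  T6=36
Waiting(T5) = turnaround − burst = 8 − 7 = 1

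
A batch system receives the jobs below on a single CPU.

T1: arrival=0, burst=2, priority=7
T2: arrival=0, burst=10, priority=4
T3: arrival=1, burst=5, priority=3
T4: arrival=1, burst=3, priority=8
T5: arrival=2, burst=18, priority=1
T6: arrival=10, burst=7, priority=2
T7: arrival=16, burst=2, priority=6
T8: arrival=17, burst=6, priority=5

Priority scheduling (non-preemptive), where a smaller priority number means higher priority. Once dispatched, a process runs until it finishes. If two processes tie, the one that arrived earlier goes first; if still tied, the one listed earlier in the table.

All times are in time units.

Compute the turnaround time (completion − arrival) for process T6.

Gantt: | T2 0-10 | T5 10-28 | T6 28-35 | T3 35-40 | T8 40-46 | T7 46-48 | T1 48-50 | T4 50-53 |
Completion: T1=50  T2=10  T3=40  T4=53  T5=28  T6=35  T7=48  T8=46
Turnaround (C−A): T1=50  T2=10  T3=39  T4=52  T5=26  T6=25  T7=32  T8=29
Turnaround(T6) = completion − arrival = 35 − 10 = 25

25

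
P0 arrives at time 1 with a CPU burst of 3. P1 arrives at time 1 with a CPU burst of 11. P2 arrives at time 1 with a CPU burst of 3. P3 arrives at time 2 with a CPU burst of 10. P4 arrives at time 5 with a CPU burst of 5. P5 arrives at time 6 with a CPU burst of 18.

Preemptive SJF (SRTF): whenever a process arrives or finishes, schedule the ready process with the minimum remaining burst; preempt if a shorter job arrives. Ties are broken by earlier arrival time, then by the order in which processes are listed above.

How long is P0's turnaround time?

3

Timeline: | idle 0-1 | P0 1-4 | P2 4-7 | P4 7-12 | P3 12-22 | P1 22-33 | P5 33-51 |
Completion: P0=4  P1=33  P2=7  P3=22  P4=12  P5=51
Turnaround (C−A): P0=3  P1=32  P2=6  P3=20  P4=7  P5=45
Turnaround(P0) = completion − arrival = 4 − 1 = 3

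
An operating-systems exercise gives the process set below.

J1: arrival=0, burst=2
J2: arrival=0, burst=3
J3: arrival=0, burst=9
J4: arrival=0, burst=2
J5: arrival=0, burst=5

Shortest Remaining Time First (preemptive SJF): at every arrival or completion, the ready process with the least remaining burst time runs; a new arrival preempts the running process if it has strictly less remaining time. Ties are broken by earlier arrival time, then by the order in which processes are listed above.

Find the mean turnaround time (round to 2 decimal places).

9.20

Gantt: | J1 0-2 | J4 2-4 | J2 4-7 | J5 7-12 | J3 12-21 |
Completion: J1=2  J2=7  J3=21  J4=4  J5=12
Turnaround (C−A): J1=2  J2=7  J3=21  J4=4  J5=12
Turnaround times: J1=2, J2=7, J3=21, J4=4, J5=12
Average turnaround = (2+7+21+4+12) / 5 = 46/5 = 9.20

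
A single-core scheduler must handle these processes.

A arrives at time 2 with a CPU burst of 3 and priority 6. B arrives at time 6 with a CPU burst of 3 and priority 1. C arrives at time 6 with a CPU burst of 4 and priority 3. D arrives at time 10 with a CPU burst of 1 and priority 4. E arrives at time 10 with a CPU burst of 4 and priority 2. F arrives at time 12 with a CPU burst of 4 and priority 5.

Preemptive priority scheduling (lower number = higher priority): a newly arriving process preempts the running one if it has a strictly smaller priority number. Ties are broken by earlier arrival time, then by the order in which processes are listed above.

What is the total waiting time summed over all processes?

20

Gantt: | idle 0-2 | A 2-5 | idle 5-6 | B 6-9 | C 9-10 | E 10-14 | C 14-17 | D 17-18 | F 18-22 |
Completion: A=5  B=9  C=17  D=18  E=14  F=22
Turnaround (C−A): A=3  B=3  C=11  D=8  E=4  F=10
Waiting = turnaround − burst: A=0, B=0, C=7, D=7, E=0, F=6
Total waiting = 0 + 0 + 7 + 7 + 0 + 6 = 20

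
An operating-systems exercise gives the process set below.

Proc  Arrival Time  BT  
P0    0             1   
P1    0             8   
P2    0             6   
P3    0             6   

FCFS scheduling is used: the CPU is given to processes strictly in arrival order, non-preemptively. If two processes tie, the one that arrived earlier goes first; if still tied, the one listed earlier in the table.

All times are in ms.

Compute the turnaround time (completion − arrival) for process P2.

15

Gantt: | P0 0-1 | P1 1-9 | P2 9-15 | P3 15-21 |
Completion: P0=1  P1=9  P2=15  P3=21
Turnaround (C−A): P0=1  P1=9  P2=15  P3=21
Turnaround(P2) = completion − arrival = 15 − 0 = 15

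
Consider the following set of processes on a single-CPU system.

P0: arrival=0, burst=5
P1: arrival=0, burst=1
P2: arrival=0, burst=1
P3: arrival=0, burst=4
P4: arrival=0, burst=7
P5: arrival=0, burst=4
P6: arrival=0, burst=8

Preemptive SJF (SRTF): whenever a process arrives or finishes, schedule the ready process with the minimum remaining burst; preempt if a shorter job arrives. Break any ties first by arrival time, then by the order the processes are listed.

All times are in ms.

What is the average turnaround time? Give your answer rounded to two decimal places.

12.29

Timeline: | P1 0-1 | P2 1-2 | P3 2-6 | P5 6-10 | P0 10-15 | P4 15-22 | P6 22-30 |
Completion: P0=15  P1=1  P2=2  P3=6  P4=22  P5=10  P6=30
Turnaround times: P0=15, P1=1, P2=2, P3=6, P4=22, P5=10, P6=30
Average turnaround = (15+1+2+6+22+10+30) / 7 = 86/7 = 12.29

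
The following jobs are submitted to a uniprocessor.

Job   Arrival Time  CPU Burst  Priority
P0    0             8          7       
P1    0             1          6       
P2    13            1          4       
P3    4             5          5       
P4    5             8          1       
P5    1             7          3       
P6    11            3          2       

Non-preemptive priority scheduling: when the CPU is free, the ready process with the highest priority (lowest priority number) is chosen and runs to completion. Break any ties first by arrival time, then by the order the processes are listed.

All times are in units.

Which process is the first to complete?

Gantt: | P1 0-1 | P5 1-8 | P4 8-16 | P6 16-19 | P2 19-20 | P3 20-25 | P0 25-33 |
Completion: P0=33  P1=1  P2=20  P3=25  P4=16  P5=8  P6=19
Turnaround (C−A): P0=33  P1=1  P2=7  P3=21  P4=11  P5=7  P6=8
Finish order: P1 → P5 → P4 → P6 → P2 → P3 → P0

P1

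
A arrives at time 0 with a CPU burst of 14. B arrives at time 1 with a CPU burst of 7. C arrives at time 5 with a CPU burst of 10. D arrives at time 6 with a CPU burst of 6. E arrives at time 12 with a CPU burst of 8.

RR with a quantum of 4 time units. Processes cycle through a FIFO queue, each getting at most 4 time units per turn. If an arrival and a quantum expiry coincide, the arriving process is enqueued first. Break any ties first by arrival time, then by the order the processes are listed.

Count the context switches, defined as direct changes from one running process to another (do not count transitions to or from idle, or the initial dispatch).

12

Timeline: | A 0-4 | B 4-8 | A 8-12 | C 12-16 | D 16-20 | B 20-23 | E 23-27 | A 27-31 | C 31-35 | D 35-37 | E 37-41 | A 41-43 | C 43-45 |
Completion: A=43  B=23  C=45  D=37  E=41
Turnaround (C−A): A=43  B=22  C=40  D=31  E=29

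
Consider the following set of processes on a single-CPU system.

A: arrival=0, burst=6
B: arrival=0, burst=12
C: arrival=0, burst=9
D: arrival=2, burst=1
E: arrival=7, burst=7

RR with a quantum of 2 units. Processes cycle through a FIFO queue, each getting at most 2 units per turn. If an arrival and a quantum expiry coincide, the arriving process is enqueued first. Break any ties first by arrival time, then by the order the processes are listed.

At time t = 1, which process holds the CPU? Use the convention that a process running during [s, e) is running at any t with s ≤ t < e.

Gantt: | A 0-2 | B 2-4 | C 4-6 | D 6-7 | A 7-9 | B 9-11 | C 11-13 | E 13-15 | A 15-17 | B 17-19 | C 19-21 | E 21-23 | B 23-25 | C 25-27 | E 27-29 | B 29-31 | C 31-32 | E 32-33 | B 33-35 |
Completion: A=17  B=35  C=32  D=7  E=33
Turnaround (C−A): A=17  B=35  C=32  D=5  E=26

A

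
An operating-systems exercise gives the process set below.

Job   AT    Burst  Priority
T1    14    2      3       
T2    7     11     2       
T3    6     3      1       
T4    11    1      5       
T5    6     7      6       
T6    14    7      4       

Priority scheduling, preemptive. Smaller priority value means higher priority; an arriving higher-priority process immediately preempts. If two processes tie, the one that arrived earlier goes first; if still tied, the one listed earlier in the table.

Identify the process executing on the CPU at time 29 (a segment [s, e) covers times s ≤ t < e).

T4

Schedule: | idle 0-6 | T3 6-9 | T2 9-20 | T1 20-22 | T6 22-29 | T4 29-30 | T5 30-37 |
Completion: T1=22  T2=20  T3=9  T4=30  T5=37  T6=29
Turnaround (C−A): T1=8  T2=13  T3=3  T4=19  T5=31  T6=15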